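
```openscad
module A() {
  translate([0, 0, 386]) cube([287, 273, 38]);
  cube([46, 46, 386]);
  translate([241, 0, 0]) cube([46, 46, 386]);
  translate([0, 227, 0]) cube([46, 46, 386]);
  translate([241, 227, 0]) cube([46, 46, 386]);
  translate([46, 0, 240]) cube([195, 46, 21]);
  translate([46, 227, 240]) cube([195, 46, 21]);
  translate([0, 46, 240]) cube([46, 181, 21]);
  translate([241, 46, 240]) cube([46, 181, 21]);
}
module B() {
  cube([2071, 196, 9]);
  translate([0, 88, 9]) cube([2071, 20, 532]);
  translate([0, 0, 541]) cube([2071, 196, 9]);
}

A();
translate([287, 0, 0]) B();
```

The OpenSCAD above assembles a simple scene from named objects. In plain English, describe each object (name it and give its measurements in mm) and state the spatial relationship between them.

A is a four-legged stool. The seat is a 287×273×38 mm slab whose top surface is at z = 424 mm; four square legs, each 46×46 mm in cross-section, run from the floor (z = 0) to the underside of the seat, each flush with a corner of the seat. Four stretchers, 46 mm wide and 21 mm tall, connect adjacent legs with their undersides at z = 240 mm, each running between the inner faces of the legs it joins and aligned with the legs' outer faces on the other axis.

B is an I-beam lying along x, 2071 mm long. Overall section height 550 mm. Two flanges 196 mm wide (y) and 9 mm thick, one on the floor and one at the top; a web 20 mm thick runs between them, centred on the flange width.

The I-beam is against the stool's +x side, with their −y faces flush.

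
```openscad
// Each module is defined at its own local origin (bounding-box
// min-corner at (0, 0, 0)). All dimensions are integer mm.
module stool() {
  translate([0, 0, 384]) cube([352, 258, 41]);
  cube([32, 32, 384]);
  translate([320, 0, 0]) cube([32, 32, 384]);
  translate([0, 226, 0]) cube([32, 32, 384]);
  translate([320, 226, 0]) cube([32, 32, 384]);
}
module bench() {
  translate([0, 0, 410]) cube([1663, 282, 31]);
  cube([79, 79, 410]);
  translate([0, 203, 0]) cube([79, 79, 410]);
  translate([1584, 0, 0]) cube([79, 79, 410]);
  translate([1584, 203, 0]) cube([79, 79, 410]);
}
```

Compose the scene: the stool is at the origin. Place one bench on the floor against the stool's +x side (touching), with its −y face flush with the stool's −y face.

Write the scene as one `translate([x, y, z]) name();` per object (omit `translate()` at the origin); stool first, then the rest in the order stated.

stool();
translate([352, 0, 0]) bench();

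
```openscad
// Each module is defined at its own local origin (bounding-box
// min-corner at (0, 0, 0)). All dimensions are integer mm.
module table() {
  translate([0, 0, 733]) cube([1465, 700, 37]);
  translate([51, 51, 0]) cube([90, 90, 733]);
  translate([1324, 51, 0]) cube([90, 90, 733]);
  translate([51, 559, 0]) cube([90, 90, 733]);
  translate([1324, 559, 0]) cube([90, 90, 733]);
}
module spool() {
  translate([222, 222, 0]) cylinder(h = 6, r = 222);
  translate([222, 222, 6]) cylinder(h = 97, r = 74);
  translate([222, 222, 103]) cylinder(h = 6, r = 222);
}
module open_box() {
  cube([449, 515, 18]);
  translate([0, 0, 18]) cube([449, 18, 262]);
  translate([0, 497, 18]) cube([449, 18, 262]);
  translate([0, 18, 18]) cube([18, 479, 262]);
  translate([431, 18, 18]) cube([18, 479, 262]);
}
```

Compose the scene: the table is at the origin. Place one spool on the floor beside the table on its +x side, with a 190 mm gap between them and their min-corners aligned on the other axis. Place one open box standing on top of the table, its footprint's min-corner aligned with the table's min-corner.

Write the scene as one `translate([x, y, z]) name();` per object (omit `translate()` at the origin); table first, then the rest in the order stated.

table();
translate([1655, 0, 0]) spool();
translate([0, 0, 770]) open_box();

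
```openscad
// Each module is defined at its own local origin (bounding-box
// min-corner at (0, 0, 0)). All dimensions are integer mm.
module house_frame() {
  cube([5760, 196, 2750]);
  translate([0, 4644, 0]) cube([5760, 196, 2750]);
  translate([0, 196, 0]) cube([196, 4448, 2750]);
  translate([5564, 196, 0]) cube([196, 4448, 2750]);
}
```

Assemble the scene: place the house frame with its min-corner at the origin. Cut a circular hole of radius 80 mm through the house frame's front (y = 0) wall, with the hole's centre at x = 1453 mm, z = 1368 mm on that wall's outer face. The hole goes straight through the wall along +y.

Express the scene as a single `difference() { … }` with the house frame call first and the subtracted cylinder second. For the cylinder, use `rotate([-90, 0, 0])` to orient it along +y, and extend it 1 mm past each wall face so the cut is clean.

difference() {
  house_frame();
  translate([1453, -1, 1368]) rotate([-90, 0, 0]) cylinder(h = 198, r = 80);
}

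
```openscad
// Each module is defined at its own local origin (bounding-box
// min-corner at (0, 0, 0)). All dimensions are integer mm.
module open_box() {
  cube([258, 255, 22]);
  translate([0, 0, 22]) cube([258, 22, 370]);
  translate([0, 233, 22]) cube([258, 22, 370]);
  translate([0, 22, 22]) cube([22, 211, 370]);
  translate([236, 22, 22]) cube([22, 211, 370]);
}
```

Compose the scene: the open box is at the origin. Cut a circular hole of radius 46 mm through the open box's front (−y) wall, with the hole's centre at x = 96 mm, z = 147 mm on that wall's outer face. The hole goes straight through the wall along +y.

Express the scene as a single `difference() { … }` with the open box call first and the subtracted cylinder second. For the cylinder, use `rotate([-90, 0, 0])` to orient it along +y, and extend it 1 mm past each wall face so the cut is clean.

difference() {
  open_box();
  translate([96, -1, 147]) rotate([-90, 0, 0]) cylinder(h = 24, r = 46);
}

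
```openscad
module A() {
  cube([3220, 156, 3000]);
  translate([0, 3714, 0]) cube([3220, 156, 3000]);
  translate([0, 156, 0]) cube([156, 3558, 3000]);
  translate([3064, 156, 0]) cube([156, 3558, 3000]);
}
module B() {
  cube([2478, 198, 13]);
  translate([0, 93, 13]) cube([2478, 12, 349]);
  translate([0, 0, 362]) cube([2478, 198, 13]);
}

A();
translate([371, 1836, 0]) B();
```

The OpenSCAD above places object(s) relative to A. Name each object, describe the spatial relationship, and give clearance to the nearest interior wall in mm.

Clearances: x = 215, y = 1680; minimum 215 mm.

A is a house frame. B is an I-beam. The I-beam sits inside the house frame, centred. The clearance to the nearest interior wall is 215 mm.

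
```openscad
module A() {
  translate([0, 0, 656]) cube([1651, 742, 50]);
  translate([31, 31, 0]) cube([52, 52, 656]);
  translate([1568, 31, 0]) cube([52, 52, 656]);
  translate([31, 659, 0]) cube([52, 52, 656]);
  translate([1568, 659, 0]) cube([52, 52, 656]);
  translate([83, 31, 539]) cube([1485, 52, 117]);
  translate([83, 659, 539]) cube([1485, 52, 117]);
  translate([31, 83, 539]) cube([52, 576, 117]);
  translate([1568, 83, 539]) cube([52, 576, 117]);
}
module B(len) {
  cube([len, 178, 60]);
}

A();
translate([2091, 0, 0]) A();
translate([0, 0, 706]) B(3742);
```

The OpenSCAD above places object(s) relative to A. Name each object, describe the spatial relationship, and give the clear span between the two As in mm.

Second table starts at x = 2091; first ends at x = 1651; clear span = 2091 − 1651 = 440 mm.

A is a table. B is a beam. A beam spans the tops of two tables. The clear span between the two tables is 440 mm.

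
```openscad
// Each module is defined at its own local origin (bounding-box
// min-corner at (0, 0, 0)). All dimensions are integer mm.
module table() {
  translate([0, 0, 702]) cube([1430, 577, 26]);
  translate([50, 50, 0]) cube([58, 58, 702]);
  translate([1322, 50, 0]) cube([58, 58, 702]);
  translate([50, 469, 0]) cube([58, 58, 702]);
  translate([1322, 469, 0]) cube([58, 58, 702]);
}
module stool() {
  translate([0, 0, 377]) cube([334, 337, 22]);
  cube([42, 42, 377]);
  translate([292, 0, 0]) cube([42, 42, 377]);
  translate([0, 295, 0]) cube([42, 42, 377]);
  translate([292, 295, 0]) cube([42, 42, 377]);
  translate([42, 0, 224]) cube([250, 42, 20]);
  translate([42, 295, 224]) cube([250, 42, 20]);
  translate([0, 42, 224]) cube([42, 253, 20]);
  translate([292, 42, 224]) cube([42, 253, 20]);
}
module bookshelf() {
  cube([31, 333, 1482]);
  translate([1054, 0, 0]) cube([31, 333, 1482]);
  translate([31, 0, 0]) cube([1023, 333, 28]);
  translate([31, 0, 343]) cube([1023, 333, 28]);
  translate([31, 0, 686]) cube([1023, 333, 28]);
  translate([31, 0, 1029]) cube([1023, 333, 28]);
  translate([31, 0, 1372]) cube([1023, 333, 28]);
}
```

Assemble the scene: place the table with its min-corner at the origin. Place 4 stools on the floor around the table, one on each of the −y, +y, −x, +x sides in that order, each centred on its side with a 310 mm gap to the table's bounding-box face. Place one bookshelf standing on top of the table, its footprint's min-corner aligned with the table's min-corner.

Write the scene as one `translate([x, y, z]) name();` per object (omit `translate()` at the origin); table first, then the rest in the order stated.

table();
translate([548, -647, 0]) stool();
translate([548, 887, 0]) stool();
translate([-644, 120, 0]) stool();
translate([1740, 120, 0]) stool();
translate([0, 0, 728]) bookshelf();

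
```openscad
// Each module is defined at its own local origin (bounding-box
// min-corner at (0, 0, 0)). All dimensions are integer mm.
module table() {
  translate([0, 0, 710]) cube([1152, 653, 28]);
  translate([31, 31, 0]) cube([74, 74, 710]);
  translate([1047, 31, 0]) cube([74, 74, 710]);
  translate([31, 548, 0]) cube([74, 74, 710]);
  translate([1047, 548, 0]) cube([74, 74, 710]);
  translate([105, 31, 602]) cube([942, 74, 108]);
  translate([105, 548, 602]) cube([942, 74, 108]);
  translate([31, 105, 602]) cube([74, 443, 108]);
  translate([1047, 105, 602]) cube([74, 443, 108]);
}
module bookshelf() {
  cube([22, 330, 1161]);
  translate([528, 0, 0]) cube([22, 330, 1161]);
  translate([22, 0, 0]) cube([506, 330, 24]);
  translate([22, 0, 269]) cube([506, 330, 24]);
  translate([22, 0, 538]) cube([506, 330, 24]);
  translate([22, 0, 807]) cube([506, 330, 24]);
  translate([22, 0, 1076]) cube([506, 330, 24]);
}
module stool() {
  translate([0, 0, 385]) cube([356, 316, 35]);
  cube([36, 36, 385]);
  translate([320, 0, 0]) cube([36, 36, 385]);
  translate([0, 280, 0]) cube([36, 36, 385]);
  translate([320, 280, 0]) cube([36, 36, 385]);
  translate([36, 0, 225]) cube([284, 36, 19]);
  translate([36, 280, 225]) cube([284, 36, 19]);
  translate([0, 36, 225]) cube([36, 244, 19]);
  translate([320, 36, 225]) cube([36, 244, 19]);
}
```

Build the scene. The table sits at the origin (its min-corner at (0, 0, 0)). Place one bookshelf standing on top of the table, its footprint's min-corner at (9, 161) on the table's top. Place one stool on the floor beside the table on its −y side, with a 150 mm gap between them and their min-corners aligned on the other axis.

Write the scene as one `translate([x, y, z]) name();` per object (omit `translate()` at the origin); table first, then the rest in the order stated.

table();
translate([9, 161, 738]) bookshelf();
translate([0, -466, 0]) stool();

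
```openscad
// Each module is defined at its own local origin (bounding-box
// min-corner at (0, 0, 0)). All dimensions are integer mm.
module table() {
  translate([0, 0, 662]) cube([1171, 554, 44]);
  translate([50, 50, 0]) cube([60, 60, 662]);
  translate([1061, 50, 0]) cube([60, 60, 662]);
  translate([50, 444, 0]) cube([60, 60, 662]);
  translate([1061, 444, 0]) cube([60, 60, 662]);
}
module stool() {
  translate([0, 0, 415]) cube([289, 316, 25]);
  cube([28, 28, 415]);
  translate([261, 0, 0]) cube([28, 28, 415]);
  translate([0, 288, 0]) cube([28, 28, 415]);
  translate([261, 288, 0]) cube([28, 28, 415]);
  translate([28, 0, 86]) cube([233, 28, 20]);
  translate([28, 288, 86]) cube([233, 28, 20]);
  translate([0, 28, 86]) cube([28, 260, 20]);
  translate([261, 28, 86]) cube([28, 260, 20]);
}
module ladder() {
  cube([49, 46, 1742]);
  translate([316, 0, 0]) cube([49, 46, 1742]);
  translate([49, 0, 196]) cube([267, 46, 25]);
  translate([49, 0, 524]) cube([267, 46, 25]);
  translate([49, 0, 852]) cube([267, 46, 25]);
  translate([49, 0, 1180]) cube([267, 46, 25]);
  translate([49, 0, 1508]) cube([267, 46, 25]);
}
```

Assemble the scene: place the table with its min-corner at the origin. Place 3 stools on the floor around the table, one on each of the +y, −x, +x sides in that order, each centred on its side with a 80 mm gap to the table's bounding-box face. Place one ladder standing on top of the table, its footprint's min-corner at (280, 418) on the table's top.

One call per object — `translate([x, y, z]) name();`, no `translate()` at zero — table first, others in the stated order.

table();
translate([441, 634, 0]) stool();
translate([-369, 119, 0]) stool();
translate([1251, 119, 0]) stool();
translate([280, 418, 706]) ladder();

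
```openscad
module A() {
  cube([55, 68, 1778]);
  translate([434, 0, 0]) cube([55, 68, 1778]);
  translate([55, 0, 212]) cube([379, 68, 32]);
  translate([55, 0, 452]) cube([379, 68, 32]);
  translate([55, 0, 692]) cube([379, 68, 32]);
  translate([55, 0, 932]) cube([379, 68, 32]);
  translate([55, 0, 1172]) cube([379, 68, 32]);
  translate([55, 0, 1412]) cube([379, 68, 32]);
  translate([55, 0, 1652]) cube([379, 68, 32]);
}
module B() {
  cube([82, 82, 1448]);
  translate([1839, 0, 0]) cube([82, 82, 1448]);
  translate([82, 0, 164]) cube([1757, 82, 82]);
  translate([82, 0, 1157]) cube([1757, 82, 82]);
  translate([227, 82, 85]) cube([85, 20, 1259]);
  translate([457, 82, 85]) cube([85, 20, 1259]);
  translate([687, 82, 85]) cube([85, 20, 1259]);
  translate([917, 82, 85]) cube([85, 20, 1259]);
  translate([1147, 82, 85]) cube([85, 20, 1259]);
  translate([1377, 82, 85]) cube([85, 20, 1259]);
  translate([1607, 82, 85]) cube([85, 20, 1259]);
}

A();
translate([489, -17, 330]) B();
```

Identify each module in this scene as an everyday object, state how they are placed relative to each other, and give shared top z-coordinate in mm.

Both tops at z = 1778 mm.

A is a ladder. B is a fence section. The fence section is beside the ladder with their tops flush at z = 1778. The shared top z-coordinate is 1778 mm.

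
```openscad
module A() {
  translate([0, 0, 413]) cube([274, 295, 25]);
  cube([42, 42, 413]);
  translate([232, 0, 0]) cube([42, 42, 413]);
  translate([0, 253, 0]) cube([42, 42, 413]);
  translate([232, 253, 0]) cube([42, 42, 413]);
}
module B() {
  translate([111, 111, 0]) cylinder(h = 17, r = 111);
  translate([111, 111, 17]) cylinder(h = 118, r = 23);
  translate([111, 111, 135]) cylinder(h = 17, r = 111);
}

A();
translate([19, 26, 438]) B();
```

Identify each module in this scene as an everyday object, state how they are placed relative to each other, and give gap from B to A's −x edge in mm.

A is a stool. B is a spool. The spool is on top of the stool. The gap from the spool to the stool's −x edge is 19 mm.

The spool's min-x is at 19; the stool's min-x is 0; gap = 19 mm.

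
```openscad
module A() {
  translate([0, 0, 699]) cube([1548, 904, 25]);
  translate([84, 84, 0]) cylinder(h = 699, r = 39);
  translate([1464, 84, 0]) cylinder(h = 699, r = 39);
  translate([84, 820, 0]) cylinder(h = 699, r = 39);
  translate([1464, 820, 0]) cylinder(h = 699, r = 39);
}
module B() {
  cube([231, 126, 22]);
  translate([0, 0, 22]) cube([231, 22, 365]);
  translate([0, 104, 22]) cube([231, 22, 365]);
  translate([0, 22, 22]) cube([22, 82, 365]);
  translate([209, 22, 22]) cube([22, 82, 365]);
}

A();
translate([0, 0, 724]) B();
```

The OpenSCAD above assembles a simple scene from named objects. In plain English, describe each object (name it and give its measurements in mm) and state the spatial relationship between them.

A is a table: top 1548 mm (x) × 904 mm (y), 25 mm thick, upper face at z = 724 mm, on four round legs of 78 mm diameter, each leg's bounding box inset 45 mm from the nearest pair of top edges, running from z = 0 to the bottom of the top.

B is an open-topped rectangular box: outside dimensions 231×126×387 mm, with a uniform wall and base thickness of 22 mm. The base is a full 231×126 slab on the floor; four walls sit on top of the base. The front and back walls (the −y and +y sides) span the full width; the two side walls fit between them.

The open box is on top of the table.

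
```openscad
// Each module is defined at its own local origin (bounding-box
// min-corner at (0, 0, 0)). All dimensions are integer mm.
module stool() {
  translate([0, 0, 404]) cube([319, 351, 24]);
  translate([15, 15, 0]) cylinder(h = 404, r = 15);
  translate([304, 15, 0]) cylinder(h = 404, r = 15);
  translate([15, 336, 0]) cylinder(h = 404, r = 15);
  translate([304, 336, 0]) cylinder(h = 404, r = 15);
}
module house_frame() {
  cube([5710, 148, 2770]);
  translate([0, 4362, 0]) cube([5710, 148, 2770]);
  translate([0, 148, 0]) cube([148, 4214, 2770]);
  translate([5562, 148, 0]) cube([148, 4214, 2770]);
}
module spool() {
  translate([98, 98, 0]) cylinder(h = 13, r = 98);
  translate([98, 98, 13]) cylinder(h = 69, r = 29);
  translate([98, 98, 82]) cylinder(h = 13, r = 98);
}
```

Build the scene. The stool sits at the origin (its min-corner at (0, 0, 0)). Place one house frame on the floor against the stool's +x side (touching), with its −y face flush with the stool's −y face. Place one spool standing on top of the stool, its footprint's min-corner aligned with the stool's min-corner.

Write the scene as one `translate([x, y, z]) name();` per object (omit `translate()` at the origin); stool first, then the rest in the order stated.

stool();
translate([319, 0, 0]) house_frame();
translate([0, 0, 428]) spool();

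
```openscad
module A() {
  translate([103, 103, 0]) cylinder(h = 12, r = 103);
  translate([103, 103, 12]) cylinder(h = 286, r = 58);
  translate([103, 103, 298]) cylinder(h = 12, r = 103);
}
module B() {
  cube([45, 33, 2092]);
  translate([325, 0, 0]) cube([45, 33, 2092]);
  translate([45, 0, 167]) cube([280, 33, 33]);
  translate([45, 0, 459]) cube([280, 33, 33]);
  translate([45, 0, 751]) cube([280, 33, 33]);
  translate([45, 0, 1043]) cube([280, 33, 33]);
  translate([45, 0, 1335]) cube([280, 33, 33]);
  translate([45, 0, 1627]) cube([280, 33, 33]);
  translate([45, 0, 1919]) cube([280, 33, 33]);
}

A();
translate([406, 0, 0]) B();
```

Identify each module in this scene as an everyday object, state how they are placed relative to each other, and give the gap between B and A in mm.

The ladder's nearest face is 200 mm from the spool's +x face.

A is a spool. B is a ladder. The ladder is on the floor beside the spool on its +x side. The gap between the ladder and the spool is 200 mm.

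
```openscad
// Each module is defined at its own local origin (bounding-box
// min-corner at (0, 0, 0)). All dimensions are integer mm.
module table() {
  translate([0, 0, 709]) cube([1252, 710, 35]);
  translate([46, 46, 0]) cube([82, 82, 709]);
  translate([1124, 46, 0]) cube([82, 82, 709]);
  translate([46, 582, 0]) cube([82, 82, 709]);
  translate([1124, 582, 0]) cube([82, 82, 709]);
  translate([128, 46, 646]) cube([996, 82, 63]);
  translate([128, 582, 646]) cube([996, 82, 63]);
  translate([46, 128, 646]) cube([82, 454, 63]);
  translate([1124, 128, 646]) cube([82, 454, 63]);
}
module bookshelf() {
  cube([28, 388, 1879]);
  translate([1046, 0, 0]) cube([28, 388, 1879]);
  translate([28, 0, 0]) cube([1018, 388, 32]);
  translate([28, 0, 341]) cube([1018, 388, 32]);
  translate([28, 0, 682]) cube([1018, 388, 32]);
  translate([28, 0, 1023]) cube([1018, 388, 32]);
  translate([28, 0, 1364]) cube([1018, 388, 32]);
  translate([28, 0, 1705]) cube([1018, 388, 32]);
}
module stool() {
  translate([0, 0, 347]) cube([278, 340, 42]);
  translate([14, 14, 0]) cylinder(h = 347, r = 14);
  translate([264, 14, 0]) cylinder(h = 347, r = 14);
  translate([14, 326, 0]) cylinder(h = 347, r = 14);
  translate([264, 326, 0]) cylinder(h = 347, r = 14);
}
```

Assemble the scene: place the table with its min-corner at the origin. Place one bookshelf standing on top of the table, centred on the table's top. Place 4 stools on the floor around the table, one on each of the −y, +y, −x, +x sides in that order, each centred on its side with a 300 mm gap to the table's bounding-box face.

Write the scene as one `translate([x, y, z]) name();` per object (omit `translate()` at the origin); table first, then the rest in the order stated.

table();
translate([89, 161, 744]) bookshelf();
translate([487, -640, 0]) stool();
translate([487, 1010, 0]) stool();
translate([-578, 185, 0]) stool();
translate([1552, 185, 0]) stool();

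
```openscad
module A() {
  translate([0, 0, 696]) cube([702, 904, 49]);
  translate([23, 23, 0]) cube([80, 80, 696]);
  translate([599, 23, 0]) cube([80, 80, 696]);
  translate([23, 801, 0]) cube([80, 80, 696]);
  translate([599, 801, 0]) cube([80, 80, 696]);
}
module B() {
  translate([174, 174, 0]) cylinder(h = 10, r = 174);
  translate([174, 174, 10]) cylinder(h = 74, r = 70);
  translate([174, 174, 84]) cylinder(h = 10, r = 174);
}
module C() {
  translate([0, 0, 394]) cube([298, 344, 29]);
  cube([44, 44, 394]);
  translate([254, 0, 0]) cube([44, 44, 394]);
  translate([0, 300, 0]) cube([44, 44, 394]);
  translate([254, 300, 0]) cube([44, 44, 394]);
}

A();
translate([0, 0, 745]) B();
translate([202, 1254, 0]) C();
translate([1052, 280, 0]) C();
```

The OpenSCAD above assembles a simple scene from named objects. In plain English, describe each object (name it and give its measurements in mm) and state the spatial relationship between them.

A is a table with a 702×904 mm rectangular top, 49 mm thick, top surface at z = 745 mm, supported by four 80×80 mm square legs, each inset 23 mm from the nearest pair of top edges, running from the floor.

B is a spool: two coaxial disc flanges of radius 174 mm and thickness 10 mm, joined by a core cylinder of radius 70 mm and height 74 mm. The lower flange rests on z = 0 and the three cylinders share a vertical axis.

C is a simple wooden stool: a rectangular seat 298 mm (x) by 344 mm (y), 29 mm thick, top face at z = 423 mm, on four square legs, each 44×44 mm in cross-section. The legs rest on z = 0, each flush with a corner of the seat.

The spool is on top of the table. Two stools sit around the table at the +y, +x sides.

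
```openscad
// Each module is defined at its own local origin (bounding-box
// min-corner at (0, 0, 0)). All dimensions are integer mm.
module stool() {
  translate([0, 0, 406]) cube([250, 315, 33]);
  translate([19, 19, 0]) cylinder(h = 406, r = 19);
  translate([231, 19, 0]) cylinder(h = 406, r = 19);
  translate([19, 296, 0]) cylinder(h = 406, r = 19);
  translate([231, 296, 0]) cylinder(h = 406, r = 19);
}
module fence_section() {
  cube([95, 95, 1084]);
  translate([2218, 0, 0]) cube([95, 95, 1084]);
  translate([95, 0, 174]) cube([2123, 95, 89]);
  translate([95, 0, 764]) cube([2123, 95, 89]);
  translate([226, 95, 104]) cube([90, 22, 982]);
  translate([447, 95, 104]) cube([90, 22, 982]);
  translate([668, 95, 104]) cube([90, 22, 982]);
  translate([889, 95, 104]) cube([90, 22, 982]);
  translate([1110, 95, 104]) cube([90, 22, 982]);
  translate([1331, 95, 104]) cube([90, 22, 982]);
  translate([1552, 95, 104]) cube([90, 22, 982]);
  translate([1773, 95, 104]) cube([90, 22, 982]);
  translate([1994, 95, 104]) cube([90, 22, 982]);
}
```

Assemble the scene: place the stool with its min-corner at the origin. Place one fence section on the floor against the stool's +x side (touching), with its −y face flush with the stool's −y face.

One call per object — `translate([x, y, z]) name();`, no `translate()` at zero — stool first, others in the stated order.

stool();
translate([250, 0, 0]) fence_section();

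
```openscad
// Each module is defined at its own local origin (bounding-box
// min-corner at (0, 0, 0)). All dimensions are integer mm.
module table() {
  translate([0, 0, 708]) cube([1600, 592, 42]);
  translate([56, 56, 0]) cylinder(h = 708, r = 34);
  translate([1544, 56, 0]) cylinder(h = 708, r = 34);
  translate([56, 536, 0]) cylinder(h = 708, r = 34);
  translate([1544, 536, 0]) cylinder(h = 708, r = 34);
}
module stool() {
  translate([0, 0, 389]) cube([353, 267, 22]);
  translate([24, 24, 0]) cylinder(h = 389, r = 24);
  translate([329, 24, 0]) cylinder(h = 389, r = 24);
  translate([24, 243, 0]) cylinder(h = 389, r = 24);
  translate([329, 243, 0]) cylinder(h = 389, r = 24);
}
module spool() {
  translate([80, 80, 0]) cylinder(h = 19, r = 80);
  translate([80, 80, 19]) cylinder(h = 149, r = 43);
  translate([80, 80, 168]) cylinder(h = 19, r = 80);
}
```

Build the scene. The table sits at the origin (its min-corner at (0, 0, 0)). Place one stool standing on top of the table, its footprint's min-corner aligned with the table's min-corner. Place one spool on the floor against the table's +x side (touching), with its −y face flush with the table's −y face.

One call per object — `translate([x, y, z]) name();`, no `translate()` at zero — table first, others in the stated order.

table();
translate([0, 0, 750]) stool();
translate([1600, 0, 0]) spool();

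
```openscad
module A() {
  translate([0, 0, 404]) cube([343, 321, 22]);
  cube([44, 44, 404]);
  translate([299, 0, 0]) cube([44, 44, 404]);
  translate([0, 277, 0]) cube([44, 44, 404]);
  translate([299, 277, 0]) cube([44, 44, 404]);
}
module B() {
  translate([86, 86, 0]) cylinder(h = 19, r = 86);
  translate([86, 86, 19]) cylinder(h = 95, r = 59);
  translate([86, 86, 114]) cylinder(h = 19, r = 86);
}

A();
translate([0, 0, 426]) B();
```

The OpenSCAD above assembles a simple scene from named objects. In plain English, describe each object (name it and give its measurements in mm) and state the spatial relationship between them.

A is a four-legged stool. The seat is 343×321 mm, 22 mm thick, top at z = 426 mm. It stands on four square legs, each 44×44 mm in cross-section, from z = 0 to the seat underside, each flush with a corner of the seat.

B is a spool: two coaxial disc flanges of radius 86 mm and thickness 19 mm, joined by a core cylinder of radius 59 mm and height 95 mm. The lower flange rests on z = 0 and the three cylinders share a vertical axis.

The spool is on top of the stool.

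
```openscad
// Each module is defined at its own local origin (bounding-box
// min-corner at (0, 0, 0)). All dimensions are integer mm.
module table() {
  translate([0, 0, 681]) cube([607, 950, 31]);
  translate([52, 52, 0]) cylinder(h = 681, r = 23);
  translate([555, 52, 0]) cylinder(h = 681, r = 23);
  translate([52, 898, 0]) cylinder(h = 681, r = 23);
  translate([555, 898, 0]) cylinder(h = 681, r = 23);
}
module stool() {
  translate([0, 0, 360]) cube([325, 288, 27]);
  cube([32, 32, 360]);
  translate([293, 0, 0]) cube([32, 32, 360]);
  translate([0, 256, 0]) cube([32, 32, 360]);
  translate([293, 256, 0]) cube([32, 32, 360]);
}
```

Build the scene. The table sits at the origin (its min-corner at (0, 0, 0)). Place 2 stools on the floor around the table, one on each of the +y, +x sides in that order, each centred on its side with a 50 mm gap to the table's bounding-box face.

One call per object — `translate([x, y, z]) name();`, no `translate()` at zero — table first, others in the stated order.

table();
translate([141, 1000, 0]) stool();
translate([657, 331, 0]) stool();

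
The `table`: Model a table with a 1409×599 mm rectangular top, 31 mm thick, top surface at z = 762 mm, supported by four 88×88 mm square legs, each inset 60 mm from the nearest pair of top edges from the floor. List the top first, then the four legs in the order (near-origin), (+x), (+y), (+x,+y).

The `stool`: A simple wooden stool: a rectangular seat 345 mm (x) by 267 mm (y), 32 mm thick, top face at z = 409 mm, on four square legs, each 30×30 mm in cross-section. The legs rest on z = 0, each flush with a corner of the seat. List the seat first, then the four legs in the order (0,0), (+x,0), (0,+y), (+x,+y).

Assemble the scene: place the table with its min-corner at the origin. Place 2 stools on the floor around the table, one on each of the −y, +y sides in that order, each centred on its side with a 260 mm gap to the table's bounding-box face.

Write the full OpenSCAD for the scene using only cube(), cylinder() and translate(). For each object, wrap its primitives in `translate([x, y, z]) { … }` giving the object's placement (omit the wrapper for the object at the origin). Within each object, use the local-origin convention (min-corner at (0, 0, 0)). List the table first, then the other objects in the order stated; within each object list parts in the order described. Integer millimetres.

translate([0, 0, 731]) cube([1409, 599, 31]);
translate([60, 60, 0]) cube([88, 88, 731]);
translate([1261, 60, 0]) cube([88, 88, 731]);
translate([60, 451, 0]) cube([88, 88, 731]);
translate([1261, 451, 0]) cube([88, 88, 731]);
translate([532, -527, 0]) {
  translate([0, 0, 377]) cube([345, 267, 32]);
  cube([30, 30, 377]);
  translate([315, 0, 0]) cube([30, 30, 377]);
  translate([0, 237, 0]) cube([30, 30, 377]);
  translate([315, 237, 0]) cube([30, 30, 377]);
}
translate([532, 859, 0]) {
  translate([0, 0, 377]) cube([345, 267, 32]);
  cube([30, 30, 377]);
  translate([315, 0, 0]) cube([30, 30, 377]);
  translate([0, 237, 0]) cube([30, 30, 377]);
  translate([315, 237, 0]) cube([30, 30, 377]);
}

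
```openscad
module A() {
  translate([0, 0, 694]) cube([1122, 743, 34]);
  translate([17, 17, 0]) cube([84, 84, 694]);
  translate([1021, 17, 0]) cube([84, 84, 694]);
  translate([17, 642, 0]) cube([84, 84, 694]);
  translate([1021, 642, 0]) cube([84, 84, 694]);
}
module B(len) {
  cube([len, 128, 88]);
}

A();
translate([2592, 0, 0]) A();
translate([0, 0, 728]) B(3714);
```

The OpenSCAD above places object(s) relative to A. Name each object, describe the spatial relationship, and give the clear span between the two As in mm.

A is a table. B is a beam. A beam spans the tops of two tables. The clear span between the two tables is 1470 mm.

Second table starts at x = 2592; first ends at x = 1122; clear span = 2592 − 1122 = 1470 mm.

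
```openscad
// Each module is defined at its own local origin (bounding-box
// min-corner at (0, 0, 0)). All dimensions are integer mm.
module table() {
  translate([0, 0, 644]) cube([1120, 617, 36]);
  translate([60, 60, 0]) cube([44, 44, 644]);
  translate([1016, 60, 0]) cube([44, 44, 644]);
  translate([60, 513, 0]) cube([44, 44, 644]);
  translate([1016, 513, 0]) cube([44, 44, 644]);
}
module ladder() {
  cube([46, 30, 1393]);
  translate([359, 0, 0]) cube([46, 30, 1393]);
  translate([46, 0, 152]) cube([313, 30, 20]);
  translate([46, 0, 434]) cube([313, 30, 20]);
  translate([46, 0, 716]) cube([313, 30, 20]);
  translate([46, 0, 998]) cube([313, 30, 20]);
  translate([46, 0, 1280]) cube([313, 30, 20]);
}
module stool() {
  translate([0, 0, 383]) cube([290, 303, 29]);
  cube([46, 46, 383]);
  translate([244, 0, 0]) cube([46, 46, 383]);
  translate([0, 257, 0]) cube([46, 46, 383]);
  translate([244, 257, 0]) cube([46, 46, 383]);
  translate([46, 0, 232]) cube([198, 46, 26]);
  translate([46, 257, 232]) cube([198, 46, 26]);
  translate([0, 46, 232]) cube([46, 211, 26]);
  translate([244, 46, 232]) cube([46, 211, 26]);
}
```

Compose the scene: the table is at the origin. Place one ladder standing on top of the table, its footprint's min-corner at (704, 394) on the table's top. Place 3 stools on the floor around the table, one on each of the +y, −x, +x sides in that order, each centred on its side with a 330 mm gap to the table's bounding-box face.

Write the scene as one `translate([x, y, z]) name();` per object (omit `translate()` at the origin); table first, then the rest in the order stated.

table();
translate([704, 394, 680]) ladder();
translate([415, 947, 0]) stool();
translate([-620, 157, 0]) stool();
translate([1450, 157, 0]) stool();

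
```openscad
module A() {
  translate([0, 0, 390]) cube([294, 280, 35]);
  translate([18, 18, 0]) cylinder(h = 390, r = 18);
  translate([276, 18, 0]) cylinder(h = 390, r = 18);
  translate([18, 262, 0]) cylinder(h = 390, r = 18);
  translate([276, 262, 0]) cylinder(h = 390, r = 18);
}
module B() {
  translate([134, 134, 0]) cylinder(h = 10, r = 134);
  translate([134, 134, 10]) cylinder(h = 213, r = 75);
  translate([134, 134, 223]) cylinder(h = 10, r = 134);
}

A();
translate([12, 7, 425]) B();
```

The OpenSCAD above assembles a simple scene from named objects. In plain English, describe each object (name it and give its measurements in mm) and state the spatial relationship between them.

A is a simple wooden stool: a rectangular seat 294 mm (x) by 280 mm (y), 35 mm thick, top face at z = 425 mm, on four round legs, each 36 mm in diameter. The legs rest on z = 0, each leg's axis is inset half a diameter from the nearest pair of seat edges (so the leg's bounding box is flush with the corner).

B is a spool: two coaxial disc flanges of radius 134 mm and thickness 10 mm, joined by a core cylinder of radius 75 mm and height 213 mm. The lower flange rests on z = 0 and the three cylinders share a vertical axis.

The spool is on top of the stool.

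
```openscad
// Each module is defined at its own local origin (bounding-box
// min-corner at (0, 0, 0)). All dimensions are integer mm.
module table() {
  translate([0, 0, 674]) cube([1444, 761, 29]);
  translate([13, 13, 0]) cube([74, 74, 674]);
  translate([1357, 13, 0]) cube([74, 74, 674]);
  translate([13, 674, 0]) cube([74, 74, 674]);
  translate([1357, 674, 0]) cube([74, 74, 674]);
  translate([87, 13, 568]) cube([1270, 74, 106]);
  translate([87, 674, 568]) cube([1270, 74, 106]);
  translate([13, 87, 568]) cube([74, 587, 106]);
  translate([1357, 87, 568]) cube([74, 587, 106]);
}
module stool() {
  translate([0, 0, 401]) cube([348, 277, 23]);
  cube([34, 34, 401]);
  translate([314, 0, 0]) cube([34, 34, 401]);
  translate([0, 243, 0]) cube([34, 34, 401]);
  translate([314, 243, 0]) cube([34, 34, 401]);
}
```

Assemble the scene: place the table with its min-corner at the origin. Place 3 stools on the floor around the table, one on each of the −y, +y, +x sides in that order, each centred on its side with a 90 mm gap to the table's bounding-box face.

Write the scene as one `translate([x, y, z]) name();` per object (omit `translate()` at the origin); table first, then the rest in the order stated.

table();
translate([548, -367, 0]) stool();
translate([548, 851, 0]) stool();
translate([1534, 242, 0]) stool();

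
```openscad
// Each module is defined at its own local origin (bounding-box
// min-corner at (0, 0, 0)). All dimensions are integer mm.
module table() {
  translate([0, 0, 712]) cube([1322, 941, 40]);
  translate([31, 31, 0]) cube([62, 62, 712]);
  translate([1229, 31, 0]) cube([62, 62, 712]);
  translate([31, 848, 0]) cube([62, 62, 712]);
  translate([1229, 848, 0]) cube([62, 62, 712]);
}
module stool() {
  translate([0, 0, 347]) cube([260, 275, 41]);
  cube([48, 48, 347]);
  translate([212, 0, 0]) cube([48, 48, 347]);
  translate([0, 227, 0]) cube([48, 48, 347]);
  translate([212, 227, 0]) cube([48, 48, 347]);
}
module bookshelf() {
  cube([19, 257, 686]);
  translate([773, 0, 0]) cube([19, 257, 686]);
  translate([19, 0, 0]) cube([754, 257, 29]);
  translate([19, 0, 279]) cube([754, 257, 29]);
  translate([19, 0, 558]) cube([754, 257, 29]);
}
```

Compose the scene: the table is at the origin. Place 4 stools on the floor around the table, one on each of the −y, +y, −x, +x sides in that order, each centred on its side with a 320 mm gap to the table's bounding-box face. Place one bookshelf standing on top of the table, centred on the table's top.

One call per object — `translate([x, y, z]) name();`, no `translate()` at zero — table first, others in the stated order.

table();
translate([531, -595, 0]) stool();
translate([531, 1261, 0]) stool();
translate([-580, 333, 0]) stool();
translate([1642, 333, 0]) stool();
translate([265, 342, 752]) bookshelf();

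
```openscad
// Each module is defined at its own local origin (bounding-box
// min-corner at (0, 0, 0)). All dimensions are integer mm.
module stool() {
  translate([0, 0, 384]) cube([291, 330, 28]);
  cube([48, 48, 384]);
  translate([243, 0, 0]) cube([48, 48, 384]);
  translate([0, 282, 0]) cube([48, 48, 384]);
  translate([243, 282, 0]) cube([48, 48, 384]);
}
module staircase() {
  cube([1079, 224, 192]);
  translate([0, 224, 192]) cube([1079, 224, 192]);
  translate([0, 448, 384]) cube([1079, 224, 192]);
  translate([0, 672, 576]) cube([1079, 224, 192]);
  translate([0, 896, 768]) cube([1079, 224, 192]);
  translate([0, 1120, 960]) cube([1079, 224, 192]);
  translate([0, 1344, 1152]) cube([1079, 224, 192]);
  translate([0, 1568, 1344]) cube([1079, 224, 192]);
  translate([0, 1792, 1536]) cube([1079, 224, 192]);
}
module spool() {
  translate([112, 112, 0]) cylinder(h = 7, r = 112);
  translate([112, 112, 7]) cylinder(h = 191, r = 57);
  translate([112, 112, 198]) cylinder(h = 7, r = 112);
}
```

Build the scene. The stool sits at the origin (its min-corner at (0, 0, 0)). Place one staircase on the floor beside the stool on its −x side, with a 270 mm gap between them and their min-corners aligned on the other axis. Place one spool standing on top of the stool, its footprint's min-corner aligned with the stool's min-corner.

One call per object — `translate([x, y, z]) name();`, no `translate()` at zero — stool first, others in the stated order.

stool();
translate([-1349, 0, 0]) staircase();
translate([0, 0, 412]) spool();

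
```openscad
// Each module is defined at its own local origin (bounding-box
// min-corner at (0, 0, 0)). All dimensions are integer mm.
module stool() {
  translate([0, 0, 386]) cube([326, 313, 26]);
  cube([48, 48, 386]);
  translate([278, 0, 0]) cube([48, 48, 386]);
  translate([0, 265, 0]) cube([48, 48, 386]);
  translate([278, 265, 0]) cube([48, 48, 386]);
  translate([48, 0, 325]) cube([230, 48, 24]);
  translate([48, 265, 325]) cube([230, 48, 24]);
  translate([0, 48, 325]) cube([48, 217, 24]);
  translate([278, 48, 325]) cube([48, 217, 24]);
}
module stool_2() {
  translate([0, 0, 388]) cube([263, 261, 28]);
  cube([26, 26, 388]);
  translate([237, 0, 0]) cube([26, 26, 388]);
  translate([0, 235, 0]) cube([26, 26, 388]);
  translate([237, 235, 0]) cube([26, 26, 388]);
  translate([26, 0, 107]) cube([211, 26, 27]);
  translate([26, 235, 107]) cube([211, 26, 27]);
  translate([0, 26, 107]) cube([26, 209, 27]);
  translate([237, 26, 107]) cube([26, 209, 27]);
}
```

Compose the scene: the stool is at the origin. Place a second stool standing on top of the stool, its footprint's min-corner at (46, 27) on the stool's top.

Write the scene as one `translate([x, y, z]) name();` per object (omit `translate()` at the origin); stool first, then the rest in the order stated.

stool();
translate([46, 27, 412]) stool_2();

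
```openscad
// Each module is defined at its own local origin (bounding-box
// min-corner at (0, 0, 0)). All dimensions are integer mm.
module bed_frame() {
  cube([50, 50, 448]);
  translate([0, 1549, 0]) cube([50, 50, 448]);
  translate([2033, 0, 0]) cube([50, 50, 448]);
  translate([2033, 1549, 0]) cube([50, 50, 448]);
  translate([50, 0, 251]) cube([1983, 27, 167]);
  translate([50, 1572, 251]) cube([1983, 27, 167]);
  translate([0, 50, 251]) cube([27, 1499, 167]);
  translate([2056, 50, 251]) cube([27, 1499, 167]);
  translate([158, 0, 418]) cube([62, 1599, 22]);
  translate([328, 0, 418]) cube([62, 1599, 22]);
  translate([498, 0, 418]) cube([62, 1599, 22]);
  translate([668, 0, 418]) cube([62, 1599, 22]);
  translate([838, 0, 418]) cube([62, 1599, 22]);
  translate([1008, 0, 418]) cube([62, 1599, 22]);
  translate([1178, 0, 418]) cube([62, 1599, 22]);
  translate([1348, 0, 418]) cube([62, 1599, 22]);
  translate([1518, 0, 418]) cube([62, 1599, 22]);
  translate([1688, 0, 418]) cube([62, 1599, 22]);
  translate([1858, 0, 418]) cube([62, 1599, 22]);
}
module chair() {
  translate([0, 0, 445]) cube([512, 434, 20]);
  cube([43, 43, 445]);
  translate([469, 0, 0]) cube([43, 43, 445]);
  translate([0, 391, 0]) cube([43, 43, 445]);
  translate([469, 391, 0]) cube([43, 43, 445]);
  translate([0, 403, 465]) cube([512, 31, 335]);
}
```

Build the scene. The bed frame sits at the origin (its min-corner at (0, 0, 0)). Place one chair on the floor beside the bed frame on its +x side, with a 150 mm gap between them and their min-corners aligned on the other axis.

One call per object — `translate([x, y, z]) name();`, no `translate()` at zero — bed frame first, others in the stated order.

bed_frame();
translate([2233, 0, 0]) chair();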